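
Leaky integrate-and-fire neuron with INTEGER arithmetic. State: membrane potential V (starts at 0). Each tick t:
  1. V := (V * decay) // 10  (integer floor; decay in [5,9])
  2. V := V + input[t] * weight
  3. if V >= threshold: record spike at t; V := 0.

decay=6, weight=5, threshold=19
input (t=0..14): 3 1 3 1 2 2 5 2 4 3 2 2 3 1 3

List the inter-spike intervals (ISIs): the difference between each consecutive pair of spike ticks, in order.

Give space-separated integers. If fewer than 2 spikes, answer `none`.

t=0: input=3 -> V=15
t=1: input=1 -> V=14
t=2: input=3 -> V=0 FIRE
t=3: input=1 -> V=5
t=4: input=2 -> V=13
t=5: input=2 -> V=17
t=6: input=5 -> V=0 FIRE
t=7: input=2 -> V=10
t=8: input=4 -> V=0 FIRE
t=9: input=3 -> V=15
t=10: input=2 -> V=0 FIRE
t=11: input=2 -> V=10
t=12: input=3 -> V=0 FIRE
t=13: input=1 -> V=5
t=14: input=3 -> V=18

Answer: 4 2 2 2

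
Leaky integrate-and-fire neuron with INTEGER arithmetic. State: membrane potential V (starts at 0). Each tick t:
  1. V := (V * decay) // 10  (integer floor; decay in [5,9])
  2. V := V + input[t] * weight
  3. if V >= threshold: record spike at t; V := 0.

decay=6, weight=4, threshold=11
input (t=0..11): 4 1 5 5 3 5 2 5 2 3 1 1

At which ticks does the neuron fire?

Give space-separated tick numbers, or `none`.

t=0: input=4 -> V=0 FIRE
t=1: input=1 -> V=4
t=2: input=5 -> V=0 FIRE
t=3: input=5 -> V=0 FIRE
t=4: input=3 -> V=0 FIRE
t=5: input=5 -> V=0 FIRE
t=6: input=2 -> V=8
t=7: input=5 -> V=0 FIRE
t=8: input=2 -> V=8
t=9: input=3 -> V=0 FIRE
t=10: input=1 -> V=4
t=11: input=1 -> V=6

Answer: 0 2 3 4 5 7 9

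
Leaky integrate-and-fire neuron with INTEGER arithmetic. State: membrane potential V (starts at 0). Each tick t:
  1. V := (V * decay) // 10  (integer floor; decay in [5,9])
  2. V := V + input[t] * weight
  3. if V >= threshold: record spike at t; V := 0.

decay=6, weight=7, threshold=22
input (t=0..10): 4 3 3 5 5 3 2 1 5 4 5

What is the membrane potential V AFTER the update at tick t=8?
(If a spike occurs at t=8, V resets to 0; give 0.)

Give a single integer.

Answer: 0

Derivation:
t=0: input=4 -> V=0 FIRE
t=1: input=3 -> V=21
t=2: input=3 -> V=0 FIRE
t=3: input=5 -> V=0 FIRE
t=4: input=5 -> V=0 FIRE
t=5: input=3 -> V=21
t=6: input=2 -> V=0 FIRE
t=7: input=1 -> V=7
t=8: input=5 -> V=0 FIRE
t=9: input=4 -> V=0 FIRE
t=10: input=5 -> V=0 FIRE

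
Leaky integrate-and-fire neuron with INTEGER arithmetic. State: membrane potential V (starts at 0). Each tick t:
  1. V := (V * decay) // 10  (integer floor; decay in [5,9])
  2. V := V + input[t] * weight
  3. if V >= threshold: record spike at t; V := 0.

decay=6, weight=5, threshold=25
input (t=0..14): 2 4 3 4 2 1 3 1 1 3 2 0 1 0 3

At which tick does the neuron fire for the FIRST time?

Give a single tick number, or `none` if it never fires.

Answer: 1

Derivation:
t=0: input=2 -> V=10
t=1: input=4 -> V=0 FIRE
t=2: input=3 -> V=15
t=3: input=4 -> V=0 FIRE
t=4: input=2 -> V=10
t=5: input=1 -> V=11
t=6: input=3 -> V=21
t=7: input=1 -> V=17
t=8: input=1 -> V=15
t=9: input=3 -> V=24
t=10: input=2 -> V=24
t=11: input=0 -> V=14
t=12: input=1 -> V=13
t=13: input=0 -> V=7
t=14: input=3 -> V=19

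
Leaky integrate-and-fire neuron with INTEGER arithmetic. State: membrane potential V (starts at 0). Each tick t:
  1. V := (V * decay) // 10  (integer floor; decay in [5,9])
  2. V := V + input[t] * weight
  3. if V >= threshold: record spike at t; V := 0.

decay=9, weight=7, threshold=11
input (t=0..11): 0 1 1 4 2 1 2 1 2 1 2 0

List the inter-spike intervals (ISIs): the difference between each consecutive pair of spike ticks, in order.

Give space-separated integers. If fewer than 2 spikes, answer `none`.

Answer: 1 1 2 2 2

Derivation:
t=0: input=0 -> V=0
t=1: input=1 -> V=7
t=2: input=1 -> V=0 FIRE
t=3: input=4 -> V=0 FIRE
t=4: input=2 -> V=0 FIRE
t=5: input=1 -> V=7
t=6: input=2 -> V=0 FIRE
t=7: input=1 -> V=7
t=8: input=2 -> V=0 FIRE
t=9: input=1 -> V=7
t=10: input=2 -> V=0 FIRE
t=11: input=0 -> V=0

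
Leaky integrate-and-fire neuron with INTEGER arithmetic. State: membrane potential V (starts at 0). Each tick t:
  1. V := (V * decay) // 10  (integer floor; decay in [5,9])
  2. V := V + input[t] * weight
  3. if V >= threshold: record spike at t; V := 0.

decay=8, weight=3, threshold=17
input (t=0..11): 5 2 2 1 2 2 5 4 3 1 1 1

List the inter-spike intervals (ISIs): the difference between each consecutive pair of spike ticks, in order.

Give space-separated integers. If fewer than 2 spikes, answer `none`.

Answer: 5 2

Derivation:
t=0: input=5 -> V=15
t=1: input=2 -> V=0 FIRE
t=2: input=2 -> V=6
t=3: input=1 -> V=7
t=4: input=2 -> V=11
t=5: input=2 -> V=14
t=6: input=5 -> V=0 FIRE
t=7: input=4 -> V=12
t=8: input=3 -> V=0 FIRE
t=9: input=1 -> V=3
t=10: input=1 -> V=5
t=11: input=1 -> V=7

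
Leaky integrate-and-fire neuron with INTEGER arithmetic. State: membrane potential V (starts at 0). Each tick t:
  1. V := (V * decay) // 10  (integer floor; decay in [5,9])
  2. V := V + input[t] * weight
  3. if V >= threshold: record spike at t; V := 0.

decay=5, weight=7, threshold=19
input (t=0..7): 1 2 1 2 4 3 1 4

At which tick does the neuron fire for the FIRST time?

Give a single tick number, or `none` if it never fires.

Answer: 3

Derivation:
t=0: input=1 -> V=7
t=1: input=2 -> V=17
t=2: input=1 -> V=15
t=3: input=2 -> V=0 FIRE
t=4: input=4 -> V=0 FIRE
t=5: input=3 -> V=0 FIRE
t=6: input=1 -> V=7
t=7: input=4 -> V=0 FIRE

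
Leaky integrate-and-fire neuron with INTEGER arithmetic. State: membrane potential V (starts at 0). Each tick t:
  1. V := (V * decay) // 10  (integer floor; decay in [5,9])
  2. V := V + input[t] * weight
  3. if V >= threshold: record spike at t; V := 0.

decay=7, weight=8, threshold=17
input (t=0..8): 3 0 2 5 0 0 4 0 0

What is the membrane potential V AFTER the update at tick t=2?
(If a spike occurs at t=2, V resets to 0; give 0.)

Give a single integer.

t=0: input=3 -> V=0 FIRE
t=1: input=0 -> V=0
t=2: input=2 -> V=16
t=3: input=5 -> V=0 FIRE
t=4: input=0 -> V=0
t=5: input=0 -> V=0
t=6: input=4 -> V=0 FIRE
t=7: input=0 -> V=0
t=8: input=0 -> V=0

Answer: 16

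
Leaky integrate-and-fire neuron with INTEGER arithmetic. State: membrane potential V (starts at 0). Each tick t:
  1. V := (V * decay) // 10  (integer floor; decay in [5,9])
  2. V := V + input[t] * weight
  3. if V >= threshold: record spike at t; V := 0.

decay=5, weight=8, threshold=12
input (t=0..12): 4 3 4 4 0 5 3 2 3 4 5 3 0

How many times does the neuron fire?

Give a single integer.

t=0: input=4 -> V=0 FIRE
t=1: input=3 -> V=0 FIRE
t=2: input=4 -> V=0 FIRE
t=3: input=4 -> V=0 FIRE
t=4: input=0 -> V=0
t=5: input=5 -> V=0 FIRE
t=6: input=3 -> V=0 FIRE
t=7: input=2 -> V=0 FIRE
t=8: input=3 -> V=0 FIRE
t=9: input=4 -> V=0 FIRE
t=10: input=5 -> V=0 FIRE
t=11: input=3 -> V=0 FIRE
t=12: input=0 -> V=0

Answer: 11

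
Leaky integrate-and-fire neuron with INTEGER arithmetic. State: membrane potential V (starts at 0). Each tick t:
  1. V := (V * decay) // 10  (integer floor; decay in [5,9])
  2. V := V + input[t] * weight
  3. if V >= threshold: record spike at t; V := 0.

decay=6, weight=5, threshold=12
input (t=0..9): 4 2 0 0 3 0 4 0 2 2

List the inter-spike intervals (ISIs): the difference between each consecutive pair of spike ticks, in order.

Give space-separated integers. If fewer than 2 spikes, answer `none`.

Answer: 4 2 3

Derivation:
t=0: input=4 -> V=0 FIRE
t=1: input=2 -> V=10
t=2: input=0 -> V=6
t=3: input=0 -> V=3
t=4: input=3 -> V=0 FIRE
t=5: input=0 -> V=0
t=6: input=4 -> V=0 FIRE
t=7: input=0 -> V=0
t=8: input=2 -> V=10
t=9: input=2 -> V=0 FIRE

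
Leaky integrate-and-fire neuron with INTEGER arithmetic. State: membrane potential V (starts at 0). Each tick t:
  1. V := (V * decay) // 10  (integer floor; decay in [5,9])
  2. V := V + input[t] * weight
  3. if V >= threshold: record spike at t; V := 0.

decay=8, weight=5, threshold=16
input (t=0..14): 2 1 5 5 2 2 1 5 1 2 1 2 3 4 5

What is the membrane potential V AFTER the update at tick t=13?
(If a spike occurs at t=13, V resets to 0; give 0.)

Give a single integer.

Answer: 0

Derivation:
t=0: input=2 -> V=10
t=1: input=1 -> V=13
t=2: input=5 -> V=0 FIRE
t=3: input=5 -> V=0 FIRE
t=4: input=2 -> V=10
t=5: input=2 -> V=0 FIRE
t=6: input=1 -> V=5
t=7: input=5 -> V=0 FIRE
t=8: input=1 -> V=5
t=9: input=2 -> V=14
t=10: input=1 -> V=0 FIRE
t=11: input=2 -> V=10
t=12: input=3 -> V=0 FIRE
t=13: input=4 -> V=0 FIRE
t=14: input=5 -> V=0 FIRE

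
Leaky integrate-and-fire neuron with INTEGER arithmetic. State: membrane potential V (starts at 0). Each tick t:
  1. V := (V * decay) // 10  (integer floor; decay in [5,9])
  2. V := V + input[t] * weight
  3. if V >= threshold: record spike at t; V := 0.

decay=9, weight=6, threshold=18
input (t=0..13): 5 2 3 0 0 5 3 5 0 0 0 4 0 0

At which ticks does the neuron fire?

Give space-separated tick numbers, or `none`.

t=0: input=5 -> V=0 FIRE
t=1: input=2 -> V=12
t=2: input=3 -> V=0 FIRE
t=3: input=0 -> V=0
t=4: input=0 -> V=0
t=5: input=5 -> V=0 FIRE
t=6: input=3 -> V=0 FIRE
t=7: input=5 -> V=0 FIRE
t=8: input=0 -> V=0
t=9: input=0 -> V=0
t=10: input=0 -> V=0
t=11: input=4 -> V=0 FIRE
t=12: input=0 -> V=0
t=13: input=0 -> V=0

Answer: 0 2 5 6 7 11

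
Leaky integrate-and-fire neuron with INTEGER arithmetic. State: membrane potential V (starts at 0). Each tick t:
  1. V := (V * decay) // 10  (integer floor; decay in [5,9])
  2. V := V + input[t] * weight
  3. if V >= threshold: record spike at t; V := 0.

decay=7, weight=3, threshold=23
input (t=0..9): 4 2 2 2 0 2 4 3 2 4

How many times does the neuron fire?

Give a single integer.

Answer: 1

Derivation:
t=0: input=4 -> V=12
t=1: input=2 -> V=14
t=2: input=2 -> V=15
t=3: input=2 -> V=16
t=4: input=0 -> V=11
t=5: input=2 -> V=13
t=6: input=4 -> V=21
t=7: input=3 -> V=0 FIRE
t=8: input=2 -> V=6
t=9: input=4 -> V=16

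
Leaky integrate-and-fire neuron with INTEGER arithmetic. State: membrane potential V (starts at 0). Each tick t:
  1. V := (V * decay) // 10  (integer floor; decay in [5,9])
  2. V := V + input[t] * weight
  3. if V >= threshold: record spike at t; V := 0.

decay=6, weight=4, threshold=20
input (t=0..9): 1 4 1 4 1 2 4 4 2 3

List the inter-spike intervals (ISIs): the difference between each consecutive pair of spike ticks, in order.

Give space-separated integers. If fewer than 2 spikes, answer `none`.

Answer: 3 3

Derivation:
t=0: input=1 -> V=4
t=1: input=4 -> V=18
t=2: input=1 -> V=14
t=3: input=4 -> V=0 FIRE
t=4: input=1 -> V=4
t=5: input=2 -> V=10
t=6: input=4 -> V=0 FIRE
t=7: input=4 -> V=16
t=8: input=2 -> V=17
t=9: input=3 -> V=0 FIRE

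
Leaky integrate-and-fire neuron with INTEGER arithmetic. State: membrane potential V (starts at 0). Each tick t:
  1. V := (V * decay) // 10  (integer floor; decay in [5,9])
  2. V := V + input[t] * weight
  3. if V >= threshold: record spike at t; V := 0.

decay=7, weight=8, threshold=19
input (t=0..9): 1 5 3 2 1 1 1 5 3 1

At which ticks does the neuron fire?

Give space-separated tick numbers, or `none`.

t=0: input=1 -> V=8
t=1: input=5 -> V=0 FIRE
t=2: input=3 -> V=0 FIRE
t=3: input=2 -> V=16
t=4: input=1 -> V=0 FIRE
t=5: input=1 -> V=8
t=6: input=1 -> V=13
t=7: input=5 -> V=0 FIRE
t=8: input=3 -> V=0 FIRE
t=9: input=1 -> V=8

Answer: 1 2 4 7 8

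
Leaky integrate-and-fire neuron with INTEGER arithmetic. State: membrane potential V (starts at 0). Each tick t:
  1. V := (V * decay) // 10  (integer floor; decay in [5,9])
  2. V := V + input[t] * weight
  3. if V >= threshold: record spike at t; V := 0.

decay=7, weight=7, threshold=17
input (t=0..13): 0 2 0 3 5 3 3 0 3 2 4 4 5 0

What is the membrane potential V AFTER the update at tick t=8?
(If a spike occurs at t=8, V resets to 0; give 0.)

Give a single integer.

Answer: 0

Derivation:
t=0: input=0 -> V=0
t=1: input=2 -> V=14
t=2: input=0 -> V=9
t=3: input=3 -> V=0 FIRE
t=4: input=5 -> V=0 FIRE
t=5: input=3 -> V=0 FIRE
t=6: input=3 -> V=0 FIRE
t=7: input=0 -> V=0
t=8: input=3 -> V=0 FIRE
t=9: input=2 -> V=14
t=10: input=4 -> V=0 FIRE
t=11: input=4 -> V=0 FIRE
t=12: input=5 -> V=0 FIRE
t=13: input=0 -> V=0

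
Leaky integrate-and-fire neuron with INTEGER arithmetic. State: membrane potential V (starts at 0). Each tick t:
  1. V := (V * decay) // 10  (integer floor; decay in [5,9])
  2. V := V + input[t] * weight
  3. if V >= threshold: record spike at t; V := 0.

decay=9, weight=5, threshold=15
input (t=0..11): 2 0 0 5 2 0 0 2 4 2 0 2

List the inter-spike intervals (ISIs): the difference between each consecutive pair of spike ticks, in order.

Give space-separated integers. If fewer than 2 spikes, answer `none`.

t=0: input=2 -> V=10
t=1: input=0 -> V=9
t=2: input=0 -> V=8
t=3: input=5 -> V=0 FIRE
t=4: input=2 -> V=10
t=5: input=0 -> V=9
t=6: input=0 -> V=8
t=7: input=2 -> V=0 FIRE
t=8: input=4 -> V=0 FIRE
t=9: input=2 -> V=10
t=10: input=0 -> V=9
t=11: input=2 -> V=0 FIRE

Answer: 4 1 3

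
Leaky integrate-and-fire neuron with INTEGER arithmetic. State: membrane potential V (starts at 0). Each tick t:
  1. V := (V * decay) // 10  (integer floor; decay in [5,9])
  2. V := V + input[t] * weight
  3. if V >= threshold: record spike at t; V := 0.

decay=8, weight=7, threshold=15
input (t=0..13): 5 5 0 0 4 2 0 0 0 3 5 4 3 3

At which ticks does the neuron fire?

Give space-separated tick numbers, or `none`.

Answer: 0 1 4 9 10 11 12 13

Derivation:
t=0: input=5 -> V=0 FIRE
t=1: input=5 -> V=0 FIRE
t=2: input=0 -> V=0
t=3: input=0 -> V=0
t=4: input=4 -> V=0 FIRE
t=5: input=2 -> V=14
t=6: input=0 -> V=11
t=7: input=0 -> V=8
t=8: input=0 -> V=6
t=9: input=3 -> V=0 FIRE
t=10: input=5 -> V=0 FIRE
t=11: input=4 -> V=0 FIRE
t=12: input=3 -> V=0 FIRE
t=13: input=3 -> V=0 FIRE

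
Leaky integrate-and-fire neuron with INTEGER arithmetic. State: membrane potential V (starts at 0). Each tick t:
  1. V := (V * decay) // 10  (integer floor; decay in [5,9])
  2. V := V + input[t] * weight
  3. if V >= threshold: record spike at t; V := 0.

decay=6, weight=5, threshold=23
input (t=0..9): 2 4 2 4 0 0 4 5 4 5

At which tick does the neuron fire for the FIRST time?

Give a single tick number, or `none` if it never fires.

Answer: 1

Derivation:
t=0: input=2 -> V=10
t=1: input=4 -> V=0 FIRE
t=2: input=2 -> V=10
t=3: input=4 -> V=0 FIRE
t=4: input=0 -> V=0
t=5: input=0 -> V=0
t=6: input=4 -> V=20
t=7: input=5 -> V=0 FIRE
t=8: input=4 -> V=20
t=9: input=5 -> V=0 FIRE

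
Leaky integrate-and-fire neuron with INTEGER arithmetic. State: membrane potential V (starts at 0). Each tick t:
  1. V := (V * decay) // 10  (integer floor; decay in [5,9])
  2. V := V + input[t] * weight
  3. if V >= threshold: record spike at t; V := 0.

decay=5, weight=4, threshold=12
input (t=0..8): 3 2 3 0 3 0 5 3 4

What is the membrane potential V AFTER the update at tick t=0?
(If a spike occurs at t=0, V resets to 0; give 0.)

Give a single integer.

Answer: 0

Derivation:
t=0: input=3 -> V=0 FIRE
t=1: input=2 -> V=8
t=2: input=3 -> V=0 FIRE
t=3: input=0 -> V=0
t=4: input=3 -> V=0 FIRE
t=5: input=0 -> V=0
t=6: input=5 -> V=0 FIRE
t=7: input=3 -> V=0 FIRE
t=8: input=4 -> V=0 FIRE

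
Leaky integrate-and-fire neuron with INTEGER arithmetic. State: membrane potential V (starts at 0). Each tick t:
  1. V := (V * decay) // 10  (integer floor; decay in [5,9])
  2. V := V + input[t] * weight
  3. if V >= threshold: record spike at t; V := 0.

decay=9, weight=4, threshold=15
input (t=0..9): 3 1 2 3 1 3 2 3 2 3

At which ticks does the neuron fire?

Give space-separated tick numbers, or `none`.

t=0: input=3 -> V=12
t=1: input=1 -> V=14
t=2: input=2 -> V=0 FIRE
t=3: input=3 -> V=12
t=4: input=1 -> V=14
t=5: input=3 -> V=0 FIRE
t=6: input=2 -> V=8
t=7: input=3 -> V=0 FIRE
t=8: input=2 -> V=8
t=9: input=3 -> V=0 FIRE

Answer: 2 5 7 9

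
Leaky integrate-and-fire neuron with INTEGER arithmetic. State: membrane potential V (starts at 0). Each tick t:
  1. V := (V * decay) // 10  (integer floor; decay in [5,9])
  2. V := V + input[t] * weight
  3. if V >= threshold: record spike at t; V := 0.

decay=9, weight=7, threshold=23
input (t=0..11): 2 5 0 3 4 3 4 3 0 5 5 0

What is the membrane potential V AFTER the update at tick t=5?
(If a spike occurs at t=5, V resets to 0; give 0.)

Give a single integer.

Answer: 21

Derivation:
t=0: input=2 -> V=14
t=1: input=5 -> V=0 FIRE
t=2: input=0 -> V=0
t=3: input=3 -> V=21
t=4: input=4 -> V=0 FIRE
t=5: input=3 -> V=21
t=6: input=4 -> V=0 FIRE
t=7: input=3 -> V=21
t=8: input=0 -> V=18
t=9: input=5 -> V=0 FIRE
t=10: input=5 -> V=0 FIRE
t=11: input=0 -> V=0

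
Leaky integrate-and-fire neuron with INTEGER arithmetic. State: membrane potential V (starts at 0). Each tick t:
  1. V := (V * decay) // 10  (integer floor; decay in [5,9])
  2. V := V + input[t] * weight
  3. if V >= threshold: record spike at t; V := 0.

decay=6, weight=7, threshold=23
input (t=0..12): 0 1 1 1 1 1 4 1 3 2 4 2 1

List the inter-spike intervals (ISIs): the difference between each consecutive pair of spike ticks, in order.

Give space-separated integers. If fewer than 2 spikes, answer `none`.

t=0: input=0 -> V=0
t=1: input=1 -> V=7
t=2: input=1 -> V=11
t=3: input=1 -> V=13
t=4: input=1 -> V=14
t=5: input=1 -> V=15
t=6: input=4 -> V=0 FIRE
t=7: input=1 -> V=7
t=8: input=3 -> V=0 FIRE
t=9: input=2 -> V=14
t=10: input=4 -> V=0 FIRE
t=11: input=2 -> V=14
t=12: input=1 -> V=15

Answer: 2 2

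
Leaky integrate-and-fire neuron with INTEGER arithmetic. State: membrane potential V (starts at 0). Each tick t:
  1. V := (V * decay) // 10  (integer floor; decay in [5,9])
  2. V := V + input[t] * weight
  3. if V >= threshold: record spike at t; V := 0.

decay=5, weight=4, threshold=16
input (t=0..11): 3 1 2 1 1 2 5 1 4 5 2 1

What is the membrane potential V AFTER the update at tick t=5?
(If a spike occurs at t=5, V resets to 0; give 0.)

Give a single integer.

Answer: 12

Derivation:
t=0: input=3 -> V=12
t=1: input=1 -> V=10
t=2: input=2 -> V=13
t=3: input=1 -> V=10
t=4: input=1 -> V=9
t=5: input=2 -> V=12
t=6: input=5 -> V=0 FIRE
t=7: input=1 -> V=4
t=8: input=4 -> V=0 FIRE
t=9: input=5 -> V=0 FIRE
t=10: input=2 -> V=8
t=11: input=1 -> V=8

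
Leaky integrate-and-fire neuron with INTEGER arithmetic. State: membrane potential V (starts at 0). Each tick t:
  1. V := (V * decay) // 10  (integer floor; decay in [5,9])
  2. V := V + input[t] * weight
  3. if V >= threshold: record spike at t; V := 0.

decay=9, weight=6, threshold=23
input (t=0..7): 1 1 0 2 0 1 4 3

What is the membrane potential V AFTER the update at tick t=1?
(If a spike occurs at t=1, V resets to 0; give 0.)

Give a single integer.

t=0: input=1 -> V=6
t=1: input=1 -> V=11
t=2: input=0 -> V=9
t=3: input=2 -> V=20
t=4: input=0 -> V=18
t=5: input=1 -> V=22
t=6: input=4 -> V=0 FIRE
t=7: input=3 -> V=18

Answer: 11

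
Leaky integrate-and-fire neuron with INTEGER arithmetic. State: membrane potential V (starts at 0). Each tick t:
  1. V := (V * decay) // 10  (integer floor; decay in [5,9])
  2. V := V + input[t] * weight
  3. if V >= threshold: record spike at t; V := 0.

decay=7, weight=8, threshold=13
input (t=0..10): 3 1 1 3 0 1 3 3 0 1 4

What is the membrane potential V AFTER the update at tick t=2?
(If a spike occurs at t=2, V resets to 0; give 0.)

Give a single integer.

Answer: 0

Derivation:
t=0: input=3 -> V=0 FIRE
t=1: input=1 -> V=8
t=2: input=1 -> V=0 FIRE
t=3: input=3 -> V=0 FIRE
t=4: input=0 -> V=0
t=5: input=1 -> V=8
t=6: input=3 -> V=0 FIRE
t=7: input=3 -> V=0 FIRE
t=8: input=0 -> V=0
t=9: input=1 -> V=8
t=10: input=4 -> V=0 FIRE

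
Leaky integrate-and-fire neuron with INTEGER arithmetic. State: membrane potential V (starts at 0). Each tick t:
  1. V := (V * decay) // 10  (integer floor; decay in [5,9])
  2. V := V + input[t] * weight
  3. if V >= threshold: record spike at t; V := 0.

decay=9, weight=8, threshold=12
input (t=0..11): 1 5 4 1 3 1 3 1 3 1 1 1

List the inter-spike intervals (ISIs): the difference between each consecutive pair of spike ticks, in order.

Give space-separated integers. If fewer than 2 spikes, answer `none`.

t=0: input=1 -> V=8
t=1: input=5 -> V=0 FIRE
t=2: input=4 -> V=0 FIRE
t=3: input=1 -> V=8
t=4: input=3 -> V=0 FIRE
t=5: input=1 -> V=8
t=6: input=3 -> V=0 FIRE
t=7: input=1 -> V=8
t=8: input=3 -> V=0 FIRE
t=9: input=1 -> V=8
t=10: input=1 -> V=0 FIRE
t=11: input=1 -> V=8

Answer: 1 2 2 2 2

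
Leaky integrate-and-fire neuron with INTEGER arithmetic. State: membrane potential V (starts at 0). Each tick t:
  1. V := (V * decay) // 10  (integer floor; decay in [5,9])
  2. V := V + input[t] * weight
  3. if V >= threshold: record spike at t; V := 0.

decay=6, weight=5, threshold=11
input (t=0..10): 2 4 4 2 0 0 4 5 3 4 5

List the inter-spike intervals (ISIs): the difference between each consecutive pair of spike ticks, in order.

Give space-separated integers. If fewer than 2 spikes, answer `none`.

Answer: 1 4 1 1 1 1

Derivation:
t=0: input=2 -> V=10
t=1: input=4 -> V=0 FIRE
t=2: input=4 -> V=0 FIRE
t=3: input=2 -> V=10
t=4: input=0 -> V=6
t=5: input=0 -> V=3
t=6: input=4 -> V=0 FIRE
t=7: input=5 -> V=0 FIRE
t=8: input=3 -> V=0 FIRE
t=9: input=4 -> V=0 FIRE
t=10: input=5 -> V=0 FIRE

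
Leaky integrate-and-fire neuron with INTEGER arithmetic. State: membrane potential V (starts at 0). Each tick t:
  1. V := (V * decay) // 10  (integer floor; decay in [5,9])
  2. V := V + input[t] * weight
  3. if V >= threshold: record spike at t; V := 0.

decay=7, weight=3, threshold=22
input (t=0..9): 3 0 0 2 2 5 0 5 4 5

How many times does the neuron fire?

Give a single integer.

Answer: 2

Derivation:
t=0: input=3 -> V=9
t=1: input=0 -> V=6
t=2: input=0 -> V=4
t=3: input=2 -> V=8
t=4: input=2 -> V=11
t=5: input=5 -> V=0 FIRE
t=6: input=0 -> V=0
t=7: input=5 -> V=15
t=8: input=4 -> V=0 FIRE
t=9: input=5 -> V=15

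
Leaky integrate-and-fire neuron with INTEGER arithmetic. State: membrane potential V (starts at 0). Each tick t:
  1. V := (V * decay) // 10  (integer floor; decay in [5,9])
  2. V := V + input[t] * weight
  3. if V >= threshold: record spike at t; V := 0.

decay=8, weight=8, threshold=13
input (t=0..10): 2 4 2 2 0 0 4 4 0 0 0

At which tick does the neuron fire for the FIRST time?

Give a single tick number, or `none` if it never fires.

t=0: input=2 -> V=0 FIRE
t=1: input=4 -> V=0 FIRE
t=2: input=2 -> V=0 FIRE
t=3: input=2 -> V=0 FIRE
t=4: input=0 -> V=0
t=5: input=0 -> V=0
t=6: input=4 -> V=0 FIRE
t=7: input=4 -> V=0 FIRE
t=8: input=0 -> V=0
t=9: input=0 -> V=0
t=10: input=0 -> V=0

Answer: 0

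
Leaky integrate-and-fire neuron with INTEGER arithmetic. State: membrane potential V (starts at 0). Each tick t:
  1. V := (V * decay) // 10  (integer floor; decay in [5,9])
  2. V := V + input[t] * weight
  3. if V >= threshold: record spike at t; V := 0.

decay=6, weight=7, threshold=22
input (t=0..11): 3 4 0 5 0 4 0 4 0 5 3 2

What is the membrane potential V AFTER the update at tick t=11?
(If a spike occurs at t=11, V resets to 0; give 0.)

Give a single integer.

Answer: 0

Derivation:
t=0: input=3 -> V=21
t=1: input=4 -> V=0 FIRE
t=2: input=0 -> V=0
t=3: input=5 -> V=0 FIRE
t=4: input=0 -> V=0
t=5: input=4 -> V=0 FIRE
t=6: input=0 -> V=0
t=7: input=4 -> V=0 FIRE
t=8: input=0 -> V=0
t=9: input=5 -> V=0 FIRE
t=10: input=3 -> V=21
t=11: input=2 -> V=0 FIRE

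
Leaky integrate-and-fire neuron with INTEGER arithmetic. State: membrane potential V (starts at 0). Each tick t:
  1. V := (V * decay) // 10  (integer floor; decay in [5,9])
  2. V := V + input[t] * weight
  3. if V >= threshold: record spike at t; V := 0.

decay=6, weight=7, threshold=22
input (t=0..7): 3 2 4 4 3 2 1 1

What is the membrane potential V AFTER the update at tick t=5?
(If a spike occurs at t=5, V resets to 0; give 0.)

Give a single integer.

t=0: input=3 -> V=21
t=1: input=2 -> V=0 FIRE
t=2: input=4 -> V=0 FIRE
t=3: input=4 -> V=0 FIRE
t=4: input=3 -> V=21
t=5: input=2 -> V=0 FIRE
t=6: input=1 -> V=7
t=7: input=1 -> V=11

Answer: 0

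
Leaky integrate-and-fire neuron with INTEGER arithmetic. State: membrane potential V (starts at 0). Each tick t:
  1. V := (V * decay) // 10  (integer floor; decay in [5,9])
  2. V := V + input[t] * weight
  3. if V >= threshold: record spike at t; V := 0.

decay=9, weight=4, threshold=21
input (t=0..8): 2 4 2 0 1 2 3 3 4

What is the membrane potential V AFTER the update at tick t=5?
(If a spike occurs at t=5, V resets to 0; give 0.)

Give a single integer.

t=0: input=2 -> V=8
t=1: input=4 -> V=0 FIRE
t=2: input=2 -> V=8
t=3: input=0 -> V=7
t=4: input=1 -> V=10
t=5: input=2 -> V=17
t=6: input=3 -> V=0 FIRE
t=7: input=3 -> V=12
t=8: input=4 -> V=0 FIRE

Answer: 17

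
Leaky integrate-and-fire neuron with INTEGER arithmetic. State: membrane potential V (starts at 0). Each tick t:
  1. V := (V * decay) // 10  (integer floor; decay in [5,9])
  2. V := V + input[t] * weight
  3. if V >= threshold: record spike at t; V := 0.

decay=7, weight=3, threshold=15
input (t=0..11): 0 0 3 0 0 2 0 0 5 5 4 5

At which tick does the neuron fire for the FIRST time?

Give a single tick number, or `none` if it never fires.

t=0: input=0 -> V=0
t=1: input=0 -> V=0
t=2: input=3 -> V=9
t=3: input=0 -> V=6
t=4: input=0 -> V=4
t=5: input=2 -> V=8
t=6: input=0 -> V=5
t=7: input=0 -> V=3
t=8: input=5 -> V=0 FIRE
t=9: input=5 -> V=0 FIRE
t=10: input=4 -> V=12
t=11: input=5 -> V=0 FIRE

Answer: 8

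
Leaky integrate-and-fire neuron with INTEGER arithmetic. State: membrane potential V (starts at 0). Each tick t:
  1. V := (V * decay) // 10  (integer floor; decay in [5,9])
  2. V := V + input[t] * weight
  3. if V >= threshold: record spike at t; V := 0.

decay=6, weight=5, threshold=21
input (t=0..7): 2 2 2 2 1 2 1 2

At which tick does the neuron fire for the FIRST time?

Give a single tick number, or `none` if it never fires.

Answer: 3

Derivation:
t=0: input=2 -> V=10
t=1: input=2 -> V=16
t=2: input=2 -> V=19
t=3: input=2 -> V=0 FIRE
t=4: input=1 -> V=5
t=5: input=2 -> V=13
t=6: input=1 -> V=12
t=7: input=2 -> V=17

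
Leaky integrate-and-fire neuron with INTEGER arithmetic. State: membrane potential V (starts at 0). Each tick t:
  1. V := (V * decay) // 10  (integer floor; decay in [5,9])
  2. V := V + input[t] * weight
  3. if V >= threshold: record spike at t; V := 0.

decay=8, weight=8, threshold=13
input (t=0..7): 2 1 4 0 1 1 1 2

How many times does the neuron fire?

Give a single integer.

Answer: 4

Derivation:
t=0: input=2 -> V=0 FIRE
t=1: input=1 -> V=8
t=2: input=4 -> V=0 FIRE
t=3: input=0 -> V=0
t=4: input=1 -> V=8
t=5: input=1 -> V=0 FIRE
t=6: input=1 -> V=8
t=7: input=2 -> V=0 FIRE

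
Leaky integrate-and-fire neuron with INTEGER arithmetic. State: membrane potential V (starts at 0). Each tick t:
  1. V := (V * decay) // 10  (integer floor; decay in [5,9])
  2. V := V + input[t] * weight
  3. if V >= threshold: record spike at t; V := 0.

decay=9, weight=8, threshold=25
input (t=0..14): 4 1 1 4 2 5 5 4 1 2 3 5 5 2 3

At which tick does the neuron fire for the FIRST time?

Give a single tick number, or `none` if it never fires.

t=0: input=4 -> V=0 FIRE
t=1: input=1 -> V=8
t=2: input=1 -> V=15
t=3: input=4 -> V=0 FIRE
t=4: input=2 -> V=16
t=5: input=5 -> V=0 FIRE
t=6: input=5 -> V=0 FIRE
t=7: input=4 -> V=0 FIRE
t=8: input=1 -> V=8
t=9: input=2 -> V=23
t=10: input=3 -> V=0 FIRE
t=11: input=5 -> V=0 FIRE
t=12: input=5 -> V=0 FIRE
t=13: input=2 -> V=16
t=14: input=3 -> V=0 FIRE

Answer: 0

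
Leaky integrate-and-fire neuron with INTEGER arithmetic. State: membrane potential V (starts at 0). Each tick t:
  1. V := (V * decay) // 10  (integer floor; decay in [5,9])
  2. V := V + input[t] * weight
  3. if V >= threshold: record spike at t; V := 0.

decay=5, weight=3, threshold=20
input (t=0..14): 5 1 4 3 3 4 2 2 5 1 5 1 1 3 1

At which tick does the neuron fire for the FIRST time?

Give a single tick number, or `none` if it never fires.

t=0: input=5 -> V=15
t=1: input=1 -> V=10
t=2: input=4 -> V=17
t=3: input=3 -> V=17
t=4: input=3 -> V=17
t=5: input=4 -> V=0 FIRE
t=6: input=2 -> V=6
t=7: input=2 -> V=9
t=8: input=5 -> V=19
t=9: input=1 -> V=12
t=10: input=5 -> V=0 FIRE
t=11: input=1 -> V=3
t=12: input=1 -> V=4
t=13: input=3 -> V=11
t=14: input=1 -> V=8

Answer: 5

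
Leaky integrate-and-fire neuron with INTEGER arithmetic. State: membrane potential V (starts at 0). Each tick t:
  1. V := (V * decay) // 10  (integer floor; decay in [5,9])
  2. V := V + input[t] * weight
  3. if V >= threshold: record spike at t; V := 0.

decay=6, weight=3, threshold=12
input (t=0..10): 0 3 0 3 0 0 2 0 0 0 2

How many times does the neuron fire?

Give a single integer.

t=0: input=0 -> V=0
t=1: input=3 -> V=9
t=2: input=0 -> V=5
t=3: input=3 -> V=0 FIRE
t=4: input=0 -> V=0
t=5: input=0 -> V=0
t=6: input=2 -> V=6
t=7: input=0 -> V=3
t=8: input=0 -> V=1
t=9: input=0 -> V=0
t=10: input=2 -> V=6

Answer: 1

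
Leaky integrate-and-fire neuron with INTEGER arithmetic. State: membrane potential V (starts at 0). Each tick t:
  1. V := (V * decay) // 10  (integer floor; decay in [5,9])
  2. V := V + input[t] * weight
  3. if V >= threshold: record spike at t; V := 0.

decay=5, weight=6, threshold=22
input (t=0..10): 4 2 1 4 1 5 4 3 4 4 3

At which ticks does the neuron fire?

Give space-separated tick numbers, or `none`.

t=0: input=4 -> V=0 FIRE
t=1: input=2 -> V=12
t=2: input=1 -> V=12
t=3: input=4 -> V=0 FIRE
t=4: input=1 -> V=6
t=5: input=5 -> V=0 FIRE
t=6: input=4 -> V=0 FIRE
t=7: input=3 -> V=18
t=8: input=4 -> V=0 FIRE
t=9: input=4 -> V=0 FIRE
t=10: input=3 -> V=18

Answer: 0 3 5 6 8 9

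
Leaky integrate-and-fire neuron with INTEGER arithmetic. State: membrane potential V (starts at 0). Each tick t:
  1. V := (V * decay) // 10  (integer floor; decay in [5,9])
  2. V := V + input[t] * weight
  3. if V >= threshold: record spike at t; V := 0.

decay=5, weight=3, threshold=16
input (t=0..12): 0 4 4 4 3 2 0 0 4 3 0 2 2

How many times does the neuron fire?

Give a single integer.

Answer: 1

Derivation:
t=0: input=0 -> V=0
t=1: input=4 -> V=12
t=2: input=4 -> V=0 FIRE
t=3: input=4 -> V=12
t=4: input=3 -> V=15
t=5: input=2 -> V=13
t=6: input=0 -> V=6
t=7: input=0 -> V=3
t=8: input=4 -> V=13
t=9: input=3 -> V=15
t=10: input=0 -> V=7
t=11: input=2 -> V=9
t=12: input=2 -> V=10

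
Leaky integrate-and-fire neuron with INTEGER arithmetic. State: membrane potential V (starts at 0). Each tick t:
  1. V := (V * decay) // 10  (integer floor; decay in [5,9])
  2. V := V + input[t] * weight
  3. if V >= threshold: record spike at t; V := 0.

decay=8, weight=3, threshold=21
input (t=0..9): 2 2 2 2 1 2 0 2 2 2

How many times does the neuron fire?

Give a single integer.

t=0: input=2 -> V=6
t=1: input=2 -> V=10
t=2: input=2 -> V=14
t=3: input=2 -> V=17
t=4: input=1 -> V=16
t=5: input=2 -> V=18
t=6: input=0 -> V=14
t=7: input=2 -> V=17
t=8: input=2 -> V=19
t=9: input=2 -> V=0 FIRE

Answer: 1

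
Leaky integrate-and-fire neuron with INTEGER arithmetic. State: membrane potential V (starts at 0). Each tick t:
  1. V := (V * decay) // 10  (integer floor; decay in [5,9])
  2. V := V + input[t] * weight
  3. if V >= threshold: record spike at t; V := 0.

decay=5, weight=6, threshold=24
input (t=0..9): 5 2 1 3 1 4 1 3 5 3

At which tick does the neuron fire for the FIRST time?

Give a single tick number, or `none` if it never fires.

Answer: 0

Derivation:
t=0: input=5 -> V=0 FIRE
t=1: input=2 -> V=12
t=2: input=1 -> V=12
t=3: input=3 -> V=0 FIRE
t=4: input=1 -> V=6
t=5: input=4 -> V=0 FIRE
t=6: input=1 -> V=6
t=7: input=3 -> V=21
t=8: input=5 -> V=0 FIRE
t=9: input=3 -> V=18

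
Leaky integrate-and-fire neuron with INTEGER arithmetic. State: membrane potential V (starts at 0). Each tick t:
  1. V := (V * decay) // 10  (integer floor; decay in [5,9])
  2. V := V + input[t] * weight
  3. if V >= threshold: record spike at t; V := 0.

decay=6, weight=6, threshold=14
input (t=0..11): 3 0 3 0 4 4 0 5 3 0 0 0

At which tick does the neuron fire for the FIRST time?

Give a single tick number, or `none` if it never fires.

Answer: 0

Derivation:
t=0: input=3 -> V=0 FIRE
t=1: input=0 -> V=0
t=2: input=3 -> V=0 FIRE
t=3: input=0 -> V=0
t=4: input=4 -> V=0 FIRE
t=5: input=4 -> V=0 FIRE
t=6: input=0 -> V=0
t=7: input=5 -> V=0 FIRE
t=8: input=3 -> V=0 FIRE
t=9: input=0 -> V=0
t=10: input=0 -> V=0
t=11: input=0 -> V=0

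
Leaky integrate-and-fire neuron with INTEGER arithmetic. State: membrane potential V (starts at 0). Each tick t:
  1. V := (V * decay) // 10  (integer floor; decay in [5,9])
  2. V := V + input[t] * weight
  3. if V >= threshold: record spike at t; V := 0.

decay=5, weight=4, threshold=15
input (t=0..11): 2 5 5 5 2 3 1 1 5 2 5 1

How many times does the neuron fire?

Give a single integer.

t=0: input=2 -> V=8
t=1: input=5 -> V=0 FIRE
t=2: input=5 -> V=0 FIRE
t=3: input=5 -> V=0 FIRE
t=4: input=2 -> V=8
t=5: input=3 -> V=0 FIRE
t=6: input=1 -> V=4
t=7: input=1 -> V=6
t=8: input=5 -> V=0 FIRE
t=9: input=2 -> V=8
t=10: input=5 -> V=0 FIRE
t=11: input=1 -> V=4

Answer: 6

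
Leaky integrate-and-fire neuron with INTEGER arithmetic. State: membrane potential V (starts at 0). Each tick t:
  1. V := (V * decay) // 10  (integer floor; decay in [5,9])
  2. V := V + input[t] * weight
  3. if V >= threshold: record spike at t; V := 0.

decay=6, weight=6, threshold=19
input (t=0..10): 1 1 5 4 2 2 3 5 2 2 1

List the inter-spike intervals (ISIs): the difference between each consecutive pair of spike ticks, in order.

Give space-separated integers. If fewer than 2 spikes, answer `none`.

Answer: 1 2 2 2

Derivation:
t=0: input=1 -> V=6
t=1: input=1 -> V=9
t=2: input=5 -> V=0 FIRE
t=3: input=4 -> V=0 FIRE
t=4: input=2 -> V=12
t=5: input=2 -> V=0 FIRE
t=6: input=3 -> V=18
t=7: input=5 -> V=0 FIRE
t=8: input=2 -> V=12
t=9: input=2 -> V=0 FIRE
t=10: input=1 -> V=6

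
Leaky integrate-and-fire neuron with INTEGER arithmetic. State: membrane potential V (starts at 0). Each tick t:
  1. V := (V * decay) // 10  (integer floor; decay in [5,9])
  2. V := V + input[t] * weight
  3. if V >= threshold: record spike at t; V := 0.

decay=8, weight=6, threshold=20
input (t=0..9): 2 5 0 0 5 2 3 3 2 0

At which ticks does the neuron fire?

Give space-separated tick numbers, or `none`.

t=0: input=2 -> V=12
t=1: input=5 -> V=0 FIRE
t=2: input=0 -> V=0
t=3: input=0 -> V=0
t=4: input=5 -> V=0 FIRE
t=5: input=2 -> V=12
t=6: input=3 -> V=0 FIRE
t=7: input=3 -> V=18
t=8: input=2 -> V=0 FIRE
t=9: input=0 -> V=0

Answer: 1 4 6 8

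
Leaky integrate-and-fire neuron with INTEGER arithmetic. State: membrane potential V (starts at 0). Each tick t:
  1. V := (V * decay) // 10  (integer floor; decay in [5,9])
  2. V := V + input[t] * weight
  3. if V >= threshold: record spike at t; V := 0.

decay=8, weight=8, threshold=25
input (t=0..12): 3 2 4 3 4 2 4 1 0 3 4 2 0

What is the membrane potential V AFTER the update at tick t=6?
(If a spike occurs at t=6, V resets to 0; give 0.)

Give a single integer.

Answer: 0

Derivation:
t=0: input=3 -> V=24
t=1: input=2 -> V=0 FIRE
t=2: input=4 -> V=0 FIRE
t=3: input=3 -> V=24
t=4: input=4 -> V=0 FIRE
t=5: input=2 -> V=16
t=6: input=4 -> V=0 FIRE
t=7: input=1 -> V=8
t=8: input=0 -> V=6
t=9: input=3 -> V=0 FIRE
t=10: input=4 -> V=0 FIRE
t=11: input=2 -> V=16
t=12: input=0 -> V=12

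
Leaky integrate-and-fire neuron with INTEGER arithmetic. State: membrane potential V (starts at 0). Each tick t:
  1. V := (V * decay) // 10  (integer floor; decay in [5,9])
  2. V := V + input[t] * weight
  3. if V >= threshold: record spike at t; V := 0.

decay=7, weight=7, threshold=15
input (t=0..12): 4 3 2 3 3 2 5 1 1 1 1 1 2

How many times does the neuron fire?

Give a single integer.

Answer: 7

Derivation:
t=0: input=4 -> V=0 FIRE
t=1: input=3 -> V=0 FIRE
t=2: input=2 -> V=14
t=3: input=3 -> V=0 FIRE
t=4: input=3 -> V=0 FIRE
t=5: input=2 -> V=14
t=6: input=5 -> V=0 FIRE
t=7: input=1 -> V=7
t=8: input=1 -> V=11
t=9: input=1 -> V=14
t=10: input=1 -> V=0 FIRE
t=11: input=1 -> V=7
t=12: input=2 -> V=0 FIRE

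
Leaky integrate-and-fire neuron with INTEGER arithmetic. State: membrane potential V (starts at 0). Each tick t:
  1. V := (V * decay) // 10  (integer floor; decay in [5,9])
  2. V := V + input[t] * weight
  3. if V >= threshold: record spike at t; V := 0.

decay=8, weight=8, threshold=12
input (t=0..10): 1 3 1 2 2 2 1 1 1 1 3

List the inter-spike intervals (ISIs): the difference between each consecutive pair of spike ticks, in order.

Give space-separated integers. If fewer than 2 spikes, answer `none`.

t=0: input=1 -> V=8
t=1: input=3 -> V=0 FIRE
t=2: input=1 -> V=8
t=3: input=2 -> V=0 FIRE
t=4: input=2 -> V=0 FIRE
t=5: input=2 -> V=0 FIRE
t=6: input=1 -> V=8
t=7: input=1 -> V=0 FIRE
t=8: input=1 -> V=8
t=9: input=1 -> V=0 FIRE
t=10: input=3 -> V=0 FIRE

Answer: 2 1 1 2 2 1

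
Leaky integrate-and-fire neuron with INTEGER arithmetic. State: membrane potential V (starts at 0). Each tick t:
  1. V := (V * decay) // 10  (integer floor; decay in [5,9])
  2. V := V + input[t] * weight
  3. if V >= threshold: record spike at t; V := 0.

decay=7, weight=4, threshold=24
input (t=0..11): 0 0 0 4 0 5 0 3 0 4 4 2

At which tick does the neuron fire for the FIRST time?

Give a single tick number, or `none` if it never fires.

Answer: 5

Derivation:
t=0: input=0 -> V=0
t=1: input=0 -> V=0
t=2: input=0 -> V=0
t=3: input=4 -> V=16
t=4: input=0 -> V=11
t=5: input=5 -> V=0 FIRE
t=6: input=0 -> V=0
t=7: input=3 -> V=12
t=8: input=0 -> V=8
t=9: input=4 -> V=21
t=10: input=4 -> V=0 FIRE
t=11: input=2 -> V=8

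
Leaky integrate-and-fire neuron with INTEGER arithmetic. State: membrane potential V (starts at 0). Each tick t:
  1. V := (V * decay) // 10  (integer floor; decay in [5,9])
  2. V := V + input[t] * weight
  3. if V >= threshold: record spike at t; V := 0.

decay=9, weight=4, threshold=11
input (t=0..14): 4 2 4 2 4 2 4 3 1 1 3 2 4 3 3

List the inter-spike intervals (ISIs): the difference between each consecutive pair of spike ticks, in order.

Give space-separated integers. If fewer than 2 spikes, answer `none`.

Answer: 2 2 2 1 3 2 1 1

Derivation:
t=0: input=4 -> V=0 FIRE
t=1: input=2 -> V=8
t=2: input=4 -> V=0 FIRE
t=3: input=2 -> V=8
t=4: input=4 -> V=0 FIRE
t=5: input=2 -> V=8
t=6: input=4 -> V=0 FIRE
t=7: input=3 -> V=0 FIRE
t=8: input=1 -> V=4
t=9: input=1 -> V=7
t=10: input=3 -> V=0 FIRE
t=11: input=2 -> V=8
t=12: input=4 -> V=0 FIRE
t=13: input=3 -> V=0 FIRE
t=14: input=3 -> V=0 FIRE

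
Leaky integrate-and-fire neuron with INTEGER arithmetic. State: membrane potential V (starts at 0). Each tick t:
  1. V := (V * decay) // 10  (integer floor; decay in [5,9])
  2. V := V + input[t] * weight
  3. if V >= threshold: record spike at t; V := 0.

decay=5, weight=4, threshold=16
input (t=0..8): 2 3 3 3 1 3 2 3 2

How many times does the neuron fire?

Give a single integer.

Answer: 3

Derivation:
t=0: input=2 -> V=8
t=1: input=3 -> V=0 FIRE
t=2: input=3 -> V=12
t=3: input=3 -> V=0 FIRE
t=4: input=1 -> V=4
t=5: input=3 -> V=14
t=6: input=2 -> V=15
t=7: input=3 -> V=0 FIRE
t=8: input=2 -> V=8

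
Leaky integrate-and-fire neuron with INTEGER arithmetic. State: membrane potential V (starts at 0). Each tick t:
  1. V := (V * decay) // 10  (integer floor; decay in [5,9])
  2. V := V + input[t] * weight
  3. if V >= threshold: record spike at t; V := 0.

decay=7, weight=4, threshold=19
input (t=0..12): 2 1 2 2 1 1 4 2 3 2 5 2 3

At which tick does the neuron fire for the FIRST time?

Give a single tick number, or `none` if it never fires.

Answer: 6

Derivation:
t=0: input=2 -> V=8
t=1: input=1 -> V=9
t=2: input=2 -> V=14
t=3: input=2 -> V=17
t=4: input=1 -> V=15
t=5: input=1 -> V=14
t=6: input=4 -> V=0 FIRE
t=7: input=2 -> V=8
t=8: input=3 -> V=17
t=9: input=2 -> V=0 FIRE
t=10: input=5 -> V=0 FIRE
t=11: input=2 -> V=8
t=12: input=3 -> V=17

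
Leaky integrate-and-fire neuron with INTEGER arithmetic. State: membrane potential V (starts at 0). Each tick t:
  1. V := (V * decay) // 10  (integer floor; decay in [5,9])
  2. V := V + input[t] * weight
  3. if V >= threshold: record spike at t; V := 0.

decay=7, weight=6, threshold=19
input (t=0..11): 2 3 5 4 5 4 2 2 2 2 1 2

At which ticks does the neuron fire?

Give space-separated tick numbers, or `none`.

Answer: 1 2 3 4 5 7 9

Derivation:
t=0: input=2 -> V=12
t=1: input=3 -> V=0 FIRE
t=2: input=5 -> V=0 FIRE
t=3: input=4 -> V=0 FIRE
t=4: input=5 -> V=0 FIRE
t=5: input=4 -> V=0 FIRE
t=6: input=2 -> V=12
t=7: input=2 -> V=0 FIRE
t=8: input=2 -> V=12
t=9: input=2 -> V=0 FIRE
t=10: input=1 -> V=6
t=11: input=2 -> V=16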